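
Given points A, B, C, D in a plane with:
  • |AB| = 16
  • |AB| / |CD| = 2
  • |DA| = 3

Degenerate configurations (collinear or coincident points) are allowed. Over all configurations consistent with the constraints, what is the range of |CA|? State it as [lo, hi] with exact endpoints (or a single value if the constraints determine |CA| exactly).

|CA| ∈ [5, 11]  (≈ [5.0000, 11.0000])

|AB| ∈ {16}
|AD| ∈ {3}
|CD| ∈ {8}
|BD| ∈ [13, 19]
|AC| ∈ [5, 11]
|BC| ∈ [5, 27]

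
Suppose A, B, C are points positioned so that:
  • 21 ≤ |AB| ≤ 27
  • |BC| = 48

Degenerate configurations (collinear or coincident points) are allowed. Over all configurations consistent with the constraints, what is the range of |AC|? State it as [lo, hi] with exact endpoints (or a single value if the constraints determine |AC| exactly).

|AB| ∈ [21, 27]
|BC| ∈ {48}
|AC| ∈ [21, 75]

|AC| ∈ [21, 75]  (≈ [21.0000, 75.0000])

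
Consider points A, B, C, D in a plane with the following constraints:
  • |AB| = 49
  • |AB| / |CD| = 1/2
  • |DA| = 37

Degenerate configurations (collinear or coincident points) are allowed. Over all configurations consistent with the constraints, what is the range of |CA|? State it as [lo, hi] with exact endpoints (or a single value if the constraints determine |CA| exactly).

|CA| ∈ [61, 135]  (≈ [61.0000, 135.0000])

|AB| ∈ {49}
|AD| ∈ {37}
|CD| ∈ {98}
|BD| ∈ [12, 86]
|AC| ∈ [61, 135]
|BC| ∈ [12, 184]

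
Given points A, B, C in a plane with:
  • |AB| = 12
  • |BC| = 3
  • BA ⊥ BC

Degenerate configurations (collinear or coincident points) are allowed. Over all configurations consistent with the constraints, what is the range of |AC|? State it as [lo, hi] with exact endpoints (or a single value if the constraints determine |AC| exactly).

|AC| = 3·√(17)  (≈ 12.3693)

|AB| ∈ {12}
|BC| ∈ {3}
|AC| ∈ {3·√(17)}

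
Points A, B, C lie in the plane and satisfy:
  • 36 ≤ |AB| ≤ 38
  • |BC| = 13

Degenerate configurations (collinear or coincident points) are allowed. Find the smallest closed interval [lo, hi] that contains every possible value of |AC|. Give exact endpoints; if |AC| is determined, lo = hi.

|AB| ∈ [36, 38]
|BC| ∈ {13}
|AC| ∈ [23, 51]

|AC| ∈ [23, 51]  (≈ [23.0000, 51.0000])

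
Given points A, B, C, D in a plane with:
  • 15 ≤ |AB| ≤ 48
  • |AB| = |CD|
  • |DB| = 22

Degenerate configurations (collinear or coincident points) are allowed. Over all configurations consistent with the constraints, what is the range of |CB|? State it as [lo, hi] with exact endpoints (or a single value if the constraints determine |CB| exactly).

|AB| ∈ [15, 48]
|BD| ∈ {22}
|CD| ∈ [15, 48]
|AD| ∈ [0, 70]
|BC| ∈ [0, 70]
|AC| ∈ [0, 118]

|CB| ∈ [0, 70]  (≈ [0.0000, 70.0000])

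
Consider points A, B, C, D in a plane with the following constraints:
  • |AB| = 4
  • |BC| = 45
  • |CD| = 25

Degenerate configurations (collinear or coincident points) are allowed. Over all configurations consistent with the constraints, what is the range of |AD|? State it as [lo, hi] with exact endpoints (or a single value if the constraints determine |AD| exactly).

|AB| ∈ {4}
|BC| ∈ {45}
|CD| ∈ {25}
|AC| ∈ [41, 49]
|BD| ∈ [20, 70]
|AD| ∈ [16, 74]

|AD| ∈ [16, 74]  (≈ [16.0000, 74.0000])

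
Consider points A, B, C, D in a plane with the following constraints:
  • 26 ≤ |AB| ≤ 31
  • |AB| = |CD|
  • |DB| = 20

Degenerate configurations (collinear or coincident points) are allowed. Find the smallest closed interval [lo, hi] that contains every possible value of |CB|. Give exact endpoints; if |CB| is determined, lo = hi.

|CB| ∈ [6, 51]  (≈ [6.0000, 51.0000])

|AB| ∈ [26, 31]
|BD| ∈ {20}
|CD| ∈ [26, 31]
|AD| ∈ [6, 51]
|BC| ∈ [6, 51]
|AC| ∈ [0, 82]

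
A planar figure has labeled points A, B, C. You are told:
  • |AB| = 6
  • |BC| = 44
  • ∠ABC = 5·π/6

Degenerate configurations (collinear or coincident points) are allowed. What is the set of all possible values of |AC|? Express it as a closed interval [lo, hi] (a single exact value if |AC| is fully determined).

|AC| = 2·√(66·√(3) + 493)  (≈ 49.2875)

|AB| ∈ {6}
|BC| ∈ {44}
|AC| ∈ {2·√(66·√(3) + 493)}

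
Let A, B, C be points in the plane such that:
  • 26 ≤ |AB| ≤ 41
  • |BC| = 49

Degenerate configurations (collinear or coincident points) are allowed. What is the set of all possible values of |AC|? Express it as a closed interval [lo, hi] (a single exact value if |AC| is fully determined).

|AB| ∈ [26, 41]
|BC| ∈ {49}
|AC| ∈ [8, 90]

|AC| ∈ [8, 90]  (≈ [8.0000, 90.0000])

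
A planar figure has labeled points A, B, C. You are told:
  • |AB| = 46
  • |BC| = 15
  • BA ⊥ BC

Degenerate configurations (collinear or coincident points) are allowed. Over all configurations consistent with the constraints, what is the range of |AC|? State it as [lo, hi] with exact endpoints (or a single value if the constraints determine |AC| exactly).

|AB| ∈ {46}
|BC| ∈ {15}
|AC| ∈ {√(2341)}

|AC| = √(2341)  (≈ 48.3839)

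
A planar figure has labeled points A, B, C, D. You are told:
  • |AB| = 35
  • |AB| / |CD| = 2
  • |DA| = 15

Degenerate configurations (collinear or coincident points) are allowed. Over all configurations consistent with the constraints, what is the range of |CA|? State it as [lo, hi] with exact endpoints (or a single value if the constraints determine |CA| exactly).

|CA| ∈ [5/2, 65/2]  (≈ [2.5000, 32.5000])

|AB| ∈ {35}
|AD| ∈ {15}
|CD| ∈ {35/2}
|BD| ∈ [20, 50]
|AC| ∈ [5/2, 65/2]
|BC| ∈ [5/2, 135/2]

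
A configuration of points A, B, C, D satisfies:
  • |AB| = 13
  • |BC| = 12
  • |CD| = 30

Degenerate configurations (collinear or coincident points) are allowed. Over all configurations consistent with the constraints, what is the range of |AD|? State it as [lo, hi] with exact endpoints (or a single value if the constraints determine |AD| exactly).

|AD| ∈ [5, 55]  (≈ [5.0000, 55.0000])

|AB| ∈ {13}
|BC| ∈ {12}
|CD| ∈ {30}
|AC| ∈ [1, 25]
|BD| ∈ [18, 42]
|AD| ∈ [5, 55]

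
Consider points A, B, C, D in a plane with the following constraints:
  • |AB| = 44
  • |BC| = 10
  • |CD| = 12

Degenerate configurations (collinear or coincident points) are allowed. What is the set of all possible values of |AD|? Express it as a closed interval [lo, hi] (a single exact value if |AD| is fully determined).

|AD| ∈ [22, 66]  (≈ [22.0000, 66.0000])

|AB| ∈ {44}
|BC| ∈ {10}
|CD| ∈ {12}
|AC| ∈ [34, 54]
|BD| ∈ [2, 22]
|AD| ∈ [22, 66]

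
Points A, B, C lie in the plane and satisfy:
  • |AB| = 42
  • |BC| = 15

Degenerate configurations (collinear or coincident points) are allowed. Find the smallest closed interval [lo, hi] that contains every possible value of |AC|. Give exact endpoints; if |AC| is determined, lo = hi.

|AB| ∈ {42}
|BC| ∈ {15}
|AC| ∈ [27, 57]

|AC| ∈ [27, 57]  (≈ [27.0000, 57.0000])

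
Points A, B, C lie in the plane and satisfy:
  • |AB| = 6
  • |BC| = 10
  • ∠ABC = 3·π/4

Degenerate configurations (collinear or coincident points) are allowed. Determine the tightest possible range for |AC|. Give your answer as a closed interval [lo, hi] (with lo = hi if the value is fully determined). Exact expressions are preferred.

|AB| ∈ {6}
|BC| ∈ {10}
|AC| ∈ {2·√(15·√(2) + 34)}

|AC| = 2·√(15·√(2) + 34)  (≈ 14.8611)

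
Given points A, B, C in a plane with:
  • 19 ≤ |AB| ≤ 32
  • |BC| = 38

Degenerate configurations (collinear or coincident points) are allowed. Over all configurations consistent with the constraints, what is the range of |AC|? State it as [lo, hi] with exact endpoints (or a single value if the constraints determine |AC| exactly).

|AC| ∈ [6, 70]  (≈ [6.0000, 70.0000])

|AB| ∈ [19, 32]
|BC| ∈ {38}
|AC| ∈ [6, 70]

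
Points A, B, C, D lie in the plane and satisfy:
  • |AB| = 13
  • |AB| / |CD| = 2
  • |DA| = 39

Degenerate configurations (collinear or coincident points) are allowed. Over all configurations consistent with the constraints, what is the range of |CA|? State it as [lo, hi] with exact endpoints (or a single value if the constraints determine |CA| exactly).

|CA| ∈ [65/2, 91/2]  (≈ [32.5000, 45.5000])

|AB| ∈ {13}
|AD| ∈ {39}
|CD| ∈ {13/2}
|BD| ∈ [26, 52]
|AC| ∈ [65/2, 91/2]
|BC| ∈ [39/2, 117/2]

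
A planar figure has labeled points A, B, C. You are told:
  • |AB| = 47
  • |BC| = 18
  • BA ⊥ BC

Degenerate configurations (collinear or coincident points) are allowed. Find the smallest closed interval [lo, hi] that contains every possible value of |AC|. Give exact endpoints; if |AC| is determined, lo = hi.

|AB| ∈ {47}
|BC| ∈ {18}
|AC| ∈ {√(2533)}

|AC| = √(2533)  (≈ 50.3289)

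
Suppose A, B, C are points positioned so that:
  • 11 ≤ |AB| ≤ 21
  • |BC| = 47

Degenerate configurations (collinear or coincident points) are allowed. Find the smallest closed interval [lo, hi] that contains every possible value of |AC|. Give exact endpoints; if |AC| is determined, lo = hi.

|AB| ∈ [11, 21]
|BC| ∈ {47}
|AC| ∈ [26, 68]

|AC| ∈ [26, 68]  (≈ [26.0000, 68.0000])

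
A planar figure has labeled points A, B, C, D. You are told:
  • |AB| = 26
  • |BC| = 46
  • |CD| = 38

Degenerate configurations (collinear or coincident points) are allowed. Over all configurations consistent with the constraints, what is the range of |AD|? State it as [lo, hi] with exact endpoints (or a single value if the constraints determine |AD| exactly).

|AD| ∈ [0, 110]  (≈ [0.0000, 110.0000])

|AB| ∈ {26}
|BC| ∈ {46}
|CD| ∈ {38}
|AC| ∈ [20, 72]
|BD| ∈ [8, 84]
|AD| ∈ [0, 110]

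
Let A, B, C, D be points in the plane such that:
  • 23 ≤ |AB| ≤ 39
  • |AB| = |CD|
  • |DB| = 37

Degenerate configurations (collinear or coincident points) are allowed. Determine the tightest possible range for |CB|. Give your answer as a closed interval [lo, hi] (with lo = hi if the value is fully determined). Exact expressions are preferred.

|CB| ∈ [0, 76]  (≈ [0.0000, 76.0000])

|AB| ∈ [23, 39]
|BD| ∈ {37}
|CD| ∈ [23, 39]
|AD| ∈ [0, 76]
|BC| ∈ [0, 76]
|AC| ∈ [0, 115]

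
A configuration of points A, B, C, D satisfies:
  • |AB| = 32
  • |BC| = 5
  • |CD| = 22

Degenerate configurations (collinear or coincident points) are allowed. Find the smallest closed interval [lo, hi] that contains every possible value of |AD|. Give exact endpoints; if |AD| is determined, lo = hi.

|AB| ∈ {32}
|BC| ∈ {5}
|CD| ∈ {22}
|AC| ∈ [27, 37]
|BD| ∈ [17, 27]
|AD| ∈ [5, 59]

|AD| ∈ [5, 59]  (≈ [5.0000, 59.0000])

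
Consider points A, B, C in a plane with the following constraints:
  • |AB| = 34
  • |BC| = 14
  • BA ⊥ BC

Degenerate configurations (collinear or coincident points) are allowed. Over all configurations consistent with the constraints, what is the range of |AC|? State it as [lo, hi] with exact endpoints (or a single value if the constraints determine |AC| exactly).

|AB| ∈ {34}
|BC| ∈ {14}
|AC| ∈ {26·√(2)}

|AC| = 26·√(2)  (≈ 36.7696)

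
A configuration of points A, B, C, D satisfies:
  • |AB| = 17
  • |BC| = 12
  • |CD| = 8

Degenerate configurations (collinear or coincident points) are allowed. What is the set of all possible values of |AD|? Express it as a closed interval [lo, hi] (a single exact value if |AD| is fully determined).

|AD| ∈ [0, 37]  (≈ [0.0000, 37.0000])

|AB| ∈ {17}
|BC| ∈ {12}
|CD| ∈ {8}
|AC| ∈ [5, 29]
|BD| ∈ [4, 20]
|AD| ∈ [0, 37]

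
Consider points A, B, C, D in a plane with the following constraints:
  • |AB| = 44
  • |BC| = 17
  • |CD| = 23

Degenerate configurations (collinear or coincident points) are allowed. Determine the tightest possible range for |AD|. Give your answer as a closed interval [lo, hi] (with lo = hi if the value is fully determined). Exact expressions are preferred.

|AD| ∈ [4, 84]  (≈ [4.0000, 84.0000])

|AB| ∈ {44}
|BC| ∈ {17}
|CD| ∈ {23}
|AC| ∈ [27, 61]
|BD| ∈ [6, 40]
|AD| ∈ [4, 84]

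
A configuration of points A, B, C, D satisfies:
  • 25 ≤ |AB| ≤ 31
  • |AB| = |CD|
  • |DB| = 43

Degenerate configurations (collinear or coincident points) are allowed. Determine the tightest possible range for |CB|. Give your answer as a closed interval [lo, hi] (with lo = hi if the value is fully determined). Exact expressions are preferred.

|CB| ∈ [12, 74]  (≈ [12.0000, 74.0000])

|AB| ∈ [25, 31]
|BD| ∈ {43}
|CD| ∈ [25, 31]
|AD| ∈ [12, 74]
|BC| ∈ [12, 74]
|AC| ∈ [0, 105]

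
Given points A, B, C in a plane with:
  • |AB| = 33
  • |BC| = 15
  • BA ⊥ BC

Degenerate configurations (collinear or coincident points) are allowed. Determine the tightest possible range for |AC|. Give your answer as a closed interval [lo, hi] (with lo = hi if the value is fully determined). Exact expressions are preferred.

|AB| ∈ {33}
|BC| ∈ {15}
|AC| ∈ {3·√(146)}

|AC| = 3·√(146)  (≈ 36.2491)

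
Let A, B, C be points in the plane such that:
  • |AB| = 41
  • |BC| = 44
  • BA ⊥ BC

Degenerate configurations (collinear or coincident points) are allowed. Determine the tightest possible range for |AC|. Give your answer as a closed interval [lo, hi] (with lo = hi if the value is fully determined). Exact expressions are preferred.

|AB| ∈ {41}
|BC| ∈ {44}
|AC| ∈ {√(3617)}

|AC| = √(3617)  (≈ 60.1415)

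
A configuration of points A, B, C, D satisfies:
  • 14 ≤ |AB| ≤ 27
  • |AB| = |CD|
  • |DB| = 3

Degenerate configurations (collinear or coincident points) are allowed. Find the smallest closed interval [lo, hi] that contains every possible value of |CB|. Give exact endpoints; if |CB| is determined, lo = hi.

|CB| ∈ [11, 30]  (≈ [11.0000, 30.0000])

|AB| ∈ [14, 27]
|BD| ∈ {3}
|CD| ∈ [14, 27]
|AD| ∈ [11, 30]
|BC| ∈ [11, 30]
|AC| ∈ [0, 57]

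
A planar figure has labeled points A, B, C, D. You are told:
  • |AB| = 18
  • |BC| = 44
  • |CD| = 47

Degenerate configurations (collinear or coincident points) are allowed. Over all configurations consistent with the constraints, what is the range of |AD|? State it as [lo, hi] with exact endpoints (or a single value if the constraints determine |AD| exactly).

|AD| ∈ [0, 109]  (≈ [0.0000, 109.0000])

|AB| ∈ {18}
|BC| ∈ {44}
|CD| ∈ {47}
|AC| ∈ [26, 62]
|BD| ∈ [3, 91]
|AD| ∈ [0, 109]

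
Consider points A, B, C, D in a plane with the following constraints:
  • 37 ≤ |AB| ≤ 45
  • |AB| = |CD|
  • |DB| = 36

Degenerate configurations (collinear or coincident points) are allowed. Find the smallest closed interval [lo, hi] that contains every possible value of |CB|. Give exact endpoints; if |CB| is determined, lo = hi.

|AB| ∈ [37, 45]
|BD| ∈ {36}
|CD| ∈ [37, 45]
|AD| ∈ [1, 81]
|BC| ∈ [1, 81]
|AC| ∈ [0, 126]

|CB| ∈ [1, 81]  (≈ [1.0000, 81.0000])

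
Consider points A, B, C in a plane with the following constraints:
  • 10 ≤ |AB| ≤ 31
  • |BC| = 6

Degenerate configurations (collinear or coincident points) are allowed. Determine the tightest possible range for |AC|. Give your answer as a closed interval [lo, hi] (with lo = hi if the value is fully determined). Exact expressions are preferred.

|AC| ∈ [4, 37]  (≈ [4.0000, 37.0000])

|AB| ∈ [10, 31]
|BC| ∈ {6}
|AC| ∈ [4, 37]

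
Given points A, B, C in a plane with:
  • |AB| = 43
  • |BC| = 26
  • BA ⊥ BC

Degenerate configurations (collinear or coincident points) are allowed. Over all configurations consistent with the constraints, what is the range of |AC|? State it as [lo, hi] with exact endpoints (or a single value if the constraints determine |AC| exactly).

|AC| = 5·√(101)  (≈ 50.2494)

|AB| ∈ {43}
|BC| ∈ {26}
|AC| ∈ {5·√(101)}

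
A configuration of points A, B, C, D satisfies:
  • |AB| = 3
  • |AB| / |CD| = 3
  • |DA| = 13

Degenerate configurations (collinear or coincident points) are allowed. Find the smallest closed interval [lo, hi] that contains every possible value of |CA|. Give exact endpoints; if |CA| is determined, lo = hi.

|CA| ∈ [12, 14]  (≈ [12.0000, 14.0000])

|AB| ∈ {3}
|AD| ∈ {13}
|CD| ∈ {1}
|BD| ∈ [10, 16]
|AC| ∈ [12, 14]
|BC| ∈ [9, 17]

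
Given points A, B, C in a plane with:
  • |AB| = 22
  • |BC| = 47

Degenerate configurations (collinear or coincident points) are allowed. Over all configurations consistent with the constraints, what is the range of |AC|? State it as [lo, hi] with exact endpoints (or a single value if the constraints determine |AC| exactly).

|AB| ∈ {22}
|BC| ∈ {47}
|AC| ∈ [25, 69]

|AC| ∈ [25, 69]  (≈ [25.0000, 69.0000])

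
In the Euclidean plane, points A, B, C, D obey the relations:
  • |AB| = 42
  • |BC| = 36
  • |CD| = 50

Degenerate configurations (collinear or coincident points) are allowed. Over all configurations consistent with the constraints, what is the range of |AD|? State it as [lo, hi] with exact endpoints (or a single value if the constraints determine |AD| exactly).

|AB| ∈ {42}
|BC| ∈ {36}
|CD| ∈ {50}
|AC| ∈ [6, 78]
|BD| ∈ [14, 86]
|AD| ∈ [0, 128]

|AD| ∈ [0, 128]  (≈ [0.0000, 128.0000])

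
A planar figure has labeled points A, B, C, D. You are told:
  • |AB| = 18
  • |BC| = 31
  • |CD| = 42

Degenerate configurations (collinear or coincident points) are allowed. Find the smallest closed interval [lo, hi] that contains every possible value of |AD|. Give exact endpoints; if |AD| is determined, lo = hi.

|AD| ∈ [0, 91]  (≈ [0.0000, 91.0000])

|AB| ∈ {18}
|BC| ∈ {31}
|CD| ∈ {42}
|AC| ∈ [13, 49]
|BD| ∈ [11, 73]
|AD| ∈ [0, 91]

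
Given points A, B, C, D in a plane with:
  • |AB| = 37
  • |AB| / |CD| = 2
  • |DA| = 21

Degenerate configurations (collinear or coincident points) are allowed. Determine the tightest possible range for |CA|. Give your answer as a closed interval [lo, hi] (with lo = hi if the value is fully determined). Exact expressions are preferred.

|AB| ∈ {37}
|AD| ∈ {21}
|CD| ∈ {37/2}
|BD| ∈ [16, 58]
|AC| ∈ [5/2, 79/2]
|BC| ∈ [0, 153/2]

|CA| ∈ [5/2, 79/2]  (≈ [2.5000, 39.5000])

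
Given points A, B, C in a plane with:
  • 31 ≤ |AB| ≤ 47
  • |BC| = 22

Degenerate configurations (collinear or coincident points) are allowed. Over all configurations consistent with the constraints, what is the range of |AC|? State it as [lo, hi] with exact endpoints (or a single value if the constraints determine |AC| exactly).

|AB| ∈ [31, 47]
|BC| ∈ {22}
|AC| ∈ [9, 69]

|AC| ∈ [9, 69]  (≈ [9.0000, 69.0000])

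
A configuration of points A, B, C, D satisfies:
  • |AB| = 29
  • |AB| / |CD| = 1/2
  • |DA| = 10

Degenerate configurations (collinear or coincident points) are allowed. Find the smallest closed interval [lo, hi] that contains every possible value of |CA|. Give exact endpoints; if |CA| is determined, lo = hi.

|AB| ∈ {29}
|AD| ∈ {10}
|CD| ∈ {58}
|BD| ∈ [19, 39]
|AC| ∈ [48, 68]
|BC| ∈ [19, 97]

|CA| ∈ [48, 68]  (≈ [48.0000, 68.0000])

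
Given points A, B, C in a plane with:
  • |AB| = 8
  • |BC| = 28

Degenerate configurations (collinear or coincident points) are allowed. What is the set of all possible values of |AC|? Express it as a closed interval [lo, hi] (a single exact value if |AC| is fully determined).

|AB| ∈ {8}
|BC| ∈ {28}
|AC| ∈ [20, 36]

|AC| ∈ [20, 36]  (≈ [20.0000, 36.0000])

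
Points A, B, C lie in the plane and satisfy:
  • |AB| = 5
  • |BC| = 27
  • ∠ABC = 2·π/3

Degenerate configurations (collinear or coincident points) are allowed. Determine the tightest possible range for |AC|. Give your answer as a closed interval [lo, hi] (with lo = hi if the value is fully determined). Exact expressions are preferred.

|AB| ∈ {5}
|BC| ∈ {27}
|AC| ∈ {√(889)}

|AC| = √(889)  (≈ 29.8161)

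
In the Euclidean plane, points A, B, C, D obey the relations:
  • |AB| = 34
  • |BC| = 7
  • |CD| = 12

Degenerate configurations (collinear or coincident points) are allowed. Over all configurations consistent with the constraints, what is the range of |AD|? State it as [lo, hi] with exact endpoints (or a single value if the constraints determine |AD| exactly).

|AD| ∈ [15, 53]  (≈ [15.0000, 53.0000])

|AB| ∈ {34}
|BC| ∈ {7}
|CD| ∈ {12}
|AC| ∈ [27, 41]
|BD| ∈ [5, 19]
|AD| ∈ [15, 53]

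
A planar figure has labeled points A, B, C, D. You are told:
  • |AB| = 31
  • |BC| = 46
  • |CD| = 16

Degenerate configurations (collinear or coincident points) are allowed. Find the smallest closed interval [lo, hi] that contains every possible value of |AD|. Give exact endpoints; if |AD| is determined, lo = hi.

|AB| ∈ {31}
|BC| ∈ {46}
|CD| ∈ {16}
|AC| ∈ [15, 77]
|BD| ∈ [30, 62]
|AD| ∈ [0, 93]

|AD| ∈ [0, 93]  (≈ [0.0000, 93.0000])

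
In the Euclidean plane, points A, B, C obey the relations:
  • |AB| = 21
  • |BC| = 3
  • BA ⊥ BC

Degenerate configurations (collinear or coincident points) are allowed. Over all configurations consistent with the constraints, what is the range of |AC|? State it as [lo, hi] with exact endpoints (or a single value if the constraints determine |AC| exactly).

|AC| = 15·√(2)  (≈ 21.2132)

|AB| ∈ {21}
|BC| ∈ {3}
|AC| ∈ {15·√(2)}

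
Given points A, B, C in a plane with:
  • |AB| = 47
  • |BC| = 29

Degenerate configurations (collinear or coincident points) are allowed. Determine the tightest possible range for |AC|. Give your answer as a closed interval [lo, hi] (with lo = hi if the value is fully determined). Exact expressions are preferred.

|AB| ∈ {47}
|BC| ∈ {29}
|AC| ∈ [18, 76]

|AC| ∈ [18, 76]  (≈ [18.0000, 76.0000])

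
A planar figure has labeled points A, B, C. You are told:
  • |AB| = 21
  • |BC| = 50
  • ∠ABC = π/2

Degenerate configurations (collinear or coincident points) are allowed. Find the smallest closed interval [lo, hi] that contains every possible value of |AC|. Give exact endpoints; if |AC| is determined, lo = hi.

|AB| ∈ {21}
|BC| ∈ {50}
|AC| ∈ {√(2941)}

|AC| = √(2941)  (≈ 54.2310)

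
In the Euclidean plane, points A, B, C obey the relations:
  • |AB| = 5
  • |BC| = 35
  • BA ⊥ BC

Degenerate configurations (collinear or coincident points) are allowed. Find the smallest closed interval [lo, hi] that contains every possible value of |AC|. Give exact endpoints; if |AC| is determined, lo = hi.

|AB| ∈ {5}
|BC| ∈ {35}
|AC| ∈ {25·√(2)}

|AC| = 25·√(2)  (≈ 35.3553)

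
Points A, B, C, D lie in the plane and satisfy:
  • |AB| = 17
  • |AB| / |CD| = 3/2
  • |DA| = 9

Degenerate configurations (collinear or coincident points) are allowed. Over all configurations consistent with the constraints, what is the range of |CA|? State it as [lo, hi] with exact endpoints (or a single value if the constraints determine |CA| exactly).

|AB| ∈ {17}
|AD| ∈ {9}
|CD| ∈ {34/3}
|BD| ∈ [8, 26]
|AC| ∈ [7/3, 61/3]
|BC| ∈ [0, 112/3]

|CA| ∈ [7/3, 61/3]  (≈ [2.3333, 20.3333])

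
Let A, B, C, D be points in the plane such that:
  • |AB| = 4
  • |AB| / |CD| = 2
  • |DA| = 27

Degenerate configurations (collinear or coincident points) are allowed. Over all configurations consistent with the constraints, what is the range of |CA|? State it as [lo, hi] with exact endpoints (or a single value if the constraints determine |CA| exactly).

|AB| ∈ {4}
|AD| ∈ {27}
|CD| ∈ {2}
|BD| ∈ [23, 31]
|AC| ∈ [25, 29]
|BC| ∈ [21, 33]

|CA| ∈ [25, 29]  (≈ [25.0000, 29.0000])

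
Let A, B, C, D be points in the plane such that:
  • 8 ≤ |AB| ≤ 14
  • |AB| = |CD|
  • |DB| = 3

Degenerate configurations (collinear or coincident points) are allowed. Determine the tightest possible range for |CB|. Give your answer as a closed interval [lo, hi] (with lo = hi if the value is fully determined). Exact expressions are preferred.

|AB| ∈ [8, 14]
|BD| ∈ {3}
|CD| ∈ [8, 14]
|AD| ∈ [5, 17]
|BC| ∈ [5, 17]
|AC| ∈ [0, 31]

|CB| ∈ [5, 17]  (≈ [5.0000, 17.0000])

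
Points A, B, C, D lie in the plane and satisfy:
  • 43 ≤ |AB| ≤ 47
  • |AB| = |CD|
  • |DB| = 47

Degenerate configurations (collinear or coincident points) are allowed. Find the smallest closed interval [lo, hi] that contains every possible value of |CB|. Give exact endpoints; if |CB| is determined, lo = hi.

|AB| ∈ [43, 47]
|BD| ∈ {47}
|CD| ∈ [43, 47]
|AD| ∈ [0, 94]
|BC| ∈ [0, 94]
|AC| ∈ [0, 141]

|CB| ∈ [0, 94]  (≈ [0.0000, 94.0000])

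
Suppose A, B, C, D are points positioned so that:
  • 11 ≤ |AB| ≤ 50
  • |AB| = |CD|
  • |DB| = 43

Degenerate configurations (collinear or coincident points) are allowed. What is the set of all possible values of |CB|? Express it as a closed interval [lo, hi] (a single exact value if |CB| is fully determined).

|AB| ∈ [11, 50]
|BD| ∈ {43}
|CD| ∈ [11, 50]
|AD| ∈ [0, 93]
|BC| ∈ [0, 93]
|AC| ∈ [0, 143]

|CB| ∈ [0, 93]  (≈ [0.0000, 93.0000])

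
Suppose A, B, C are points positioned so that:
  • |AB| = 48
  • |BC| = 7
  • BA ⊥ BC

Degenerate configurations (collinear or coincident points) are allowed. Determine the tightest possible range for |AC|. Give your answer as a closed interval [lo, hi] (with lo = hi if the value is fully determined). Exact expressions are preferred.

|AC| = √(2353)  (≈ 48.5077)

|AB| ∈ {48}
|BC| ∈ {7}
|AC| ∈ {√(2353)}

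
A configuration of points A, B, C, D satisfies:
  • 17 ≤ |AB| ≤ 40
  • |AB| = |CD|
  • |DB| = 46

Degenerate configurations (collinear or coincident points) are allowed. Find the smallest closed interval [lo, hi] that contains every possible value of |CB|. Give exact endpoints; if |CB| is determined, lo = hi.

|CB| ∈ [6, 86]  (≈ [6.0000, 86.0000])

|AB| ∈ [17, 40]
|BD| ∈ {46}
|CD| ∈ [17, 40]
|AD| ∈ [6, 86]
|BC| ∈ [6, 86]
|AC| ∈ [0, 126]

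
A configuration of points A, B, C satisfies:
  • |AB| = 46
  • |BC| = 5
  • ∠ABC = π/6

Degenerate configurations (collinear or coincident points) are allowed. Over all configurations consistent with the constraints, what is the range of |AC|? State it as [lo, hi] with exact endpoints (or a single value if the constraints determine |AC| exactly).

|AC| = √(2141 - 230·√(3))  (≈ 41.7448)

|AB| ∈ {46}
|BC| ∈ {5}
|AC| ∈ {√(2141 - 230·√(3))}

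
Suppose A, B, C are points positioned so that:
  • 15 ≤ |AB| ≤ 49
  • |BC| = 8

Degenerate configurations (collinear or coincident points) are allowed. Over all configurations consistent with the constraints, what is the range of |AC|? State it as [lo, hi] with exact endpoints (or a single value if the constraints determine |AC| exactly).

|AC| ∈ [7, 57]  (≈ [7.0000, 57.0000])

|AB| ∈ [15, 49]
|BC| ∈ {8}
|AC| ∈ [7, 57]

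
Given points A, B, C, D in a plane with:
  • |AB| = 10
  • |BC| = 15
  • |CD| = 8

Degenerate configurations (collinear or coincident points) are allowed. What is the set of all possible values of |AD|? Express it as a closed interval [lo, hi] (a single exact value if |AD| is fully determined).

|AB| ∈ {10}
|BC| ∈ {15}
|CD| ∈ {8}
|AC| ∈ [5, 25]
|BD| ∈ [7, 23]
|AD| ∈ [0, 33]

|AD| ∈ [0, 33]  (≈ [0.0000, 33.0000])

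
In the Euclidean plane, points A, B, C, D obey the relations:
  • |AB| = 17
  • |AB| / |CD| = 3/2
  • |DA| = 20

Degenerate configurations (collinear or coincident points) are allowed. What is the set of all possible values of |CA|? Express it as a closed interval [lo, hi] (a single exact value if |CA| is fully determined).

|AB| ∈ {17}
|AD| ∈ {20}
|CD| ∈ {34/3}
|BD| ∈ [3, 37]
|AC| ∈ [26/3, 94/3]
|BC| ∈ [0, 145/3]

|CA| ∈ [26/3, 94/3]  (≈ [8.6667, 31.3333])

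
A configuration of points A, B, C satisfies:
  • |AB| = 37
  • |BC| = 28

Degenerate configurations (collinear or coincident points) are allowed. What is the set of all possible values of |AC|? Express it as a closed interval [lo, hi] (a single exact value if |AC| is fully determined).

|AC| ∈ [9, 65]  (≈ [9.0000, 65.0000])

|AB| ∈ {37}
|BC| ∈ {28}
|AC| ∈ [9, 65]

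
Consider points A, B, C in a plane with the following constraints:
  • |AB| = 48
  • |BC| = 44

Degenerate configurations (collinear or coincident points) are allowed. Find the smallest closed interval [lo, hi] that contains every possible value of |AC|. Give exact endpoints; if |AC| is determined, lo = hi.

|AC| ∈ [4, 92]  (≈ [4.0000, 92.0000])

|AB| ∈ {48}
|BC| ∈ {44}
|AC| ∈ [4, 92]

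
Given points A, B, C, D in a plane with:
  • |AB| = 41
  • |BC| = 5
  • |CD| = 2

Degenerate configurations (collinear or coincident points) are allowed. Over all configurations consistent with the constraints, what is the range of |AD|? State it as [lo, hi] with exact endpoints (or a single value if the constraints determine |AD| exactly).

|AD| ∈ [34, 48]  (≈ [34.0000, 48.0000])

|AB| ∈ {41}
|BC| ∈ {5}
|CD| ∈ {2}
|AC| ∈ [36, 46]
|BD| ∈ [3, 7]
|AD| ∈ [34, 48]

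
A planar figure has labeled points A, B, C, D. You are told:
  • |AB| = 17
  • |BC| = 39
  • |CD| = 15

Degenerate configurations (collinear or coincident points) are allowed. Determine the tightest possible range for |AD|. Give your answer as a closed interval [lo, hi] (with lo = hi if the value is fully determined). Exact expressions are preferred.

|AB| ∈ {17}
|BC| ∈ {39}
|CD| ∈ {15}
|AC| ∈ [22, 56]
|BD| ∈ [24, 54]
|AD| ∈ [7, 71]

|AD| ∈ [7, 71]  (≈ [7.0000, 71.0000])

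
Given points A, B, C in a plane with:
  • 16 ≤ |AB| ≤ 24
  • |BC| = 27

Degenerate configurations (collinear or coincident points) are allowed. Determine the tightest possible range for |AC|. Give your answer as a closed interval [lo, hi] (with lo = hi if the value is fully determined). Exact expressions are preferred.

|AB| ∈ [16, 24]
|BC| ∈ {27}
|AC| ∈ [3, 51]

|AC| ∈ [3, 51]  (≈ [3.0000, 51.0000])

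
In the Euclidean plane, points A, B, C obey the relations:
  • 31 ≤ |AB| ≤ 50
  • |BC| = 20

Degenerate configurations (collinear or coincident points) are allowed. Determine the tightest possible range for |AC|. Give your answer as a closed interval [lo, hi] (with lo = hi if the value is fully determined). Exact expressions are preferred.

|AC| ∈ [11, 70]  (≈ [11.0000, 70.0000])

|AB| ∈ [31, 50]
|BC| ∈ {20}
|AC| ∈ [11, 70]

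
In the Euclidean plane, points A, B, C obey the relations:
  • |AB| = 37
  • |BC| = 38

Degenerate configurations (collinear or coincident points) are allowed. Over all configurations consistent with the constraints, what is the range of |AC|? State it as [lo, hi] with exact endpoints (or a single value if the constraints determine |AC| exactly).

|AC| ∈ [1, 75]  (≈ [1.0000, 75.0000])

|AB| ∈ {37}
|BC| ∈ {38}
|AC| ∈ [1, 75]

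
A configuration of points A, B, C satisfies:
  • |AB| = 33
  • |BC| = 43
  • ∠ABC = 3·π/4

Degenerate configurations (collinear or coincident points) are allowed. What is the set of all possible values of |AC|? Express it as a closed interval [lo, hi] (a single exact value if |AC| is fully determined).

|AB| ∈ {33}
|BC| ∈ {43}
|AC| ∈ {√(1419·√(2) + 2938)}

|AC| = √(1419·√(2) + 2938)  (≈ 70.3191)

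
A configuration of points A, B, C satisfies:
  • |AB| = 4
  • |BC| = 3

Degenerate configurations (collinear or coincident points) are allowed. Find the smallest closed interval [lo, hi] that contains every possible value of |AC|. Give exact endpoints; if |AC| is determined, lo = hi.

|AB| ∈ {4}
|BC| ∈ {3}
|AC| ∈ [1, 7]

|AC| ∈ [1, 7]  (≈ [1.0000, 7.0000])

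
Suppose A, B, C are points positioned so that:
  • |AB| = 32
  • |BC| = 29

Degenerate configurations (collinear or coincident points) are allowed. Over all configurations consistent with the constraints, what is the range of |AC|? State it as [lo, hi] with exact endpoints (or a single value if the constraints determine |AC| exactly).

|AB| ∈ {32}
|BC| ∈ {29}
|AC| ∈ [3, 61]

|AC| ∈ [3, 61]  (≈ [3.0000, 61.0000])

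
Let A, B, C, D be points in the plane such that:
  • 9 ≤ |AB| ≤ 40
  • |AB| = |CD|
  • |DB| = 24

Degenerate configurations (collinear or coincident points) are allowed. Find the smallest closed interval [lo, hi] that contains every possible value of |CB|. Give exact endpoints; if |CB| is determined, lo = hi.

|CB| ∈ [0, 64]  (≈ [0.0000, 64.0000])

|AB| ∈ [9, 40]
|BD| ∈ {24}
|CD| ∈ [9, 40]
|AD| ∈ [0, 64]
|BC| ∈ [0, 64]
|AC| ∈ [0, 104]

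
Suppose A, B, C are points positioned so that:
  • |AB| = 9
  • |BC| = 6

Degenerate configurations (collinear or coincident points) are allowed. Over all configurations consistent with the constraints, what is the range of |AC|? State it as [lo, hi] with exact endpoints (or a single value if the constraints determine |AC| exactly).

|AB| ∈ {9}
|BC| ∈ {6}
|AC| ∈ [3, 15]

|AC| ∈ [3, 15]  (≈ [3.0000, 15.0000])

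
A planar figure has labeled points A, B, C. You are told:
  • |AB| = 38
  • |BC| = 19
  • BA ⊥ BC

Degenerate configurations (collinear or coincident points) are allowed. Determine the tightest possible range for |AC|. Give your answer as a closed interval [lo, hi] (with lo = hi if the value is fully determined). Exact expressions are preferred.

|AB| ∈ {38}
|BC| ∈ {19}
|AC| ∈ {19·√(5)}

|AC| = 19·√(5)  (≈ 42.4853)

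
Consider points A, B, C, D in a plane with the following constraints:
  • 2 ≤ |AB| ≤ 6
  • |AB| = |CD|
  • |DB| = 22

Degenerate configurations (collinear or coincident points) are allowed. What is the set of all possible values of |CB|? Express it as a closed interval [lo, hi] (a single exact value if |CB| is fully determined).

|AB| ∈ [2, 6]
|BD| ∈ {22}
|CD| ∈ [2, 6]
|AD| ∈ [16, 28]
|BC| ∈ [16, 28]
|AC| ∈ [10, 34]

|CB| ∈ [16, 28]  (≈ [16.0000, 28.0000])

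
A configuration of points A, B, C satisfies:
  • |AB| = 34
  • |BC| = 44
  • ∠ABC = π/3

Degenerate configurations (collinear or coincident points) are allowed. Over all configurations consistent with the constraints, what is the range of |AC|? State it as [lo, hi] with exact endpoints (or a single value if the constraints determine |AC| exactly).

|AC| = 2·√(399)  (≈ 39.9500)

|AB| ∈ {34}
|BC| ∈ {44}
|AC| ∈ {2·√(399)}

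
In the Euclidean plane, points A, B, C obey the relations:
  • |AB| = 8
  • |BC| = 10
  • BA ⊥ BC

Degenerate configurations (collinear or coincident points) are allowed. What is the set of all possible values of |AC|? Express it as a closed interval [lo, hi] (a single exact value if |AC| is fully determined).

|AB| ∈ {8}
|BC| ∈ {10}
|AC| ∈ {2·√(41)}

|AC| = 2·√(41)  (≈ 12.8062)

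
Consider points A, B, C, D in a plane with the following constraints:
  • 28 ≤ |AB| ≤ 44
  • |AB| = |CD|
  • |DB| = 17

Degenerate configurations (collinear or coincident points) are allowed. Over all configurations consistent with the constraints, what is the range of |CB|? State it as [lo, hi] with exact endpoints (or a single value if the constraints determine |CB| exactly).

|CB| ∈ [11, 61]  (≈ [11.0000, 61.0000])

|AB| ∈ [28, 44]
|BD| ∈ {17}
|CD| ∈ [28, 44]
|AD| ∈ [11, 61]
|BC| ∈ [11, 61]
|AC| ∈ [0, 105]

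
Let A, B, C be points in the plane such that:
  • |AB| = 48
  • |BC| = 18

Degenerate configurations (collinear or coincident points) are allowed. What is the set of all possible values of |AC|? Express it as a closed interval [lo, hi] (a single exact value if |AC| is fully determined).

|AC| ∈ [30, 66]  (≈ [30.0000, 66.0000])

|AB| ∈ {48}
|BC| ∈ {18}
|AC| ∈ [30, 66]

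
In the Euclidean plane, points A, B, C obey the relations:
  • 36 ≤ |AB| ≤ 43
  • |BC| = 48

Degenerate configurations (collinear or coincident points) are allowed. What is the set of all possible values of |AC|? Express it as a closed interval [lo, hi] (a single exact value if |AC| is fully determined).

|AB| ∈ [36, 43]
|BC| ∈ {48}
|AC| ∈ [5, 91]

|AC| ∈ [5, 91]  (≈ [5.0000, 91.0000])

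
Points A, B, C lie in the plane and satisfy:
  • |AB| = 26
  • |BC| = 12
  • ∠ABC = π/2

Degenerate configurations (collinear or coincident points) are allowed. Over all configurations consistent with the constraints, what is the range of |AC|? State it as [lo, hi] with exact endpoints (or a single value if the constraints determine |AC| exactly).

|AB| ∈ {26}
|BC| ∈ {12}
|AC| ∈ {2·√(205)}

|AC| = 2·√(205)  (≈ 28.6356)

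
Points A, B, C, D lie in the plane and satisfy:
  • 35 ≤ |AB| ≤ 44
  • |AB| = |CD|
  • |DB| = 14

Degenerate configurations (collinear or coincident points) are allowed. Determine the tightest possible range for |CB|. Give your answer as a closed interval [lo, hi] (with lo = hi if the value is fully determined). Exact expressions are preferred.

|CB| ∈ [21, 58]  (≈ [21.0000, 58.0000])

|AB| ∈ [35, 44]
|BD| ∈ {14}
|CD| ∈ [35, 44]
|AD| ∈ [21, 58]
|BC| ∈ [21, 58]
|AC| ∈ [0, 102]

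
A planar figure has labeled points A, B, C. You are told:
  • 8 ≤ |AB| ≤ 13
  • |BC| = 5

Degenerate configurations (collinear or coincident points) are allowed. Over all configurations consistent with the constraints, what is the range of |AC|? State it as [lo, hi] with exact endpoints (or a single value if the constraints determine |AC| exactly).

|AB| ∈ [8, 13]
|BC| ∈ {5}
|AC| ∈ [3, 18]

|AC| ∈ [3, 18]  (≈ [3.0000, 18.0000])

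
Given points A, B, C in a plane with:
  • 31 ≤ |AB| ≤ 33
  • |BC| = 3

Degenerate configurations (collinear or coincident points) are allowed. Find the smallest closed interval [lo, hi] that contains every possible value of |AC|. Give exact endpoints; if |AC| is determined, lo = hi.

|AB| ∈ [31, 33]
|BC| ∈ {3}
|AC| ∈ [28, 36]

|AC| ∈ [28, 36]  (≈ [28.0000, 36.0000])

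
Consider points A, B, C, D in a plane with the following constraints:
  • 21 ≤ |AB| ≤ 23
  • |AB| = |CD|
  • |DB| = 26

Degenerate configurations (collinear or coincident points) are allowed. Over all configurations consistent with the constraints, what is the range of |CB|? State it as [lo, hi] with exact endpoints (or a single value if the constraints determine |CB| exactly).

|CB| ∈ [3, 49]  (≈ [3.0000, 49.0000])

|AB| ∈ [21, 23]
|BD| ∈ {26}
|CD| ∈ [21, 23]
|AD| ∈ [3, 49]
|BC| ∈ [3, 49]
|AC| ∈ [0, 72]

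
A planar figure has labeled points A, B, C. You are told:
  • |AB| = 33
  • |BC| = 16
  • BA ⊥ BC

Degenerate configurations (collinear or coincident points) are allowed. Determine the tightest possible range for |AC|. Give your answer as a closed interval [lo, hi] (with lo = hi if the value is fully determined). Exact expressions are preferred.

|AB| ∈ {33}
|BC| ∈ {16}
|AC| ∈ {√(1345)}

|AC| = √(1345)  (≈ 36.6742)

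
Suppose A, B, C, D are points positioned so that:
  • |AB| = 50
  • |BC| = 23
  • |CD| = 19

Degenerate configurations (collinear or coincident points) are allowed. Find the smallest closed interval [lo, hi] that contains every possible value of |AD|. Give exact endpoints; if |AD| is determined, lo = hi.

|AB| ∈ {50}
|BC| ∈ {23}
|CD| ∈ {19}
|AC| ∈ [27, 73]
|BD| ∈ [4, 42]
|AD| ∈ [8, 92]

|AD| ∈ [8, 92]  (≈ [8.0000, 92.0000])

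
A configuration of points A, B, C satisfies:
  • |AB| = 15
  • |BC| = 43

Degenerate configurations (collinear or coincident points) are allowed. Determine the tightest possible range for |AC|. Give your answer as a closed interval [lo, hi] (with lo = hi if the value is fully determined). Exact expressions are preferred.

|AB| ∈ {15}
|BC| ∈ {43}
|AC| ∈ [28, 58]

|AC| ∈ [28, 58]  (≈ [28.0000, 58.0000])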